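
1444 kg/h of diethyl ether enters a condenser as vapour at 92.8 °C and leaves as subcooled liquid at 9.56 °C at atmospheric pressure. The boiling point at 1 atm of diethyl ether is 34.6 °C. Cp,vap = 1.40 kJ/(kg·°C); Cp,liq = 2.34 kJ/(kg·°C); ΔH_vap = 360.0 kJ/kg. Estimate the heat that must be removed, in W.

vapour 92.8→34.6 °C: -81.48 kJ/kg
condensation at 34.6 °C: -360 kJ/kg
liquid 34.6→9.56 °C: -58.594 kJ/kg
Δh = -81.48 + -360 + -58.594 = -500.07 kJ/kg
Q = ṁ·Δh = 1444 kg/h × -500.07 kJ/kg = -722110 kJ/h
|Q| = 200.59 kW = 200590 W

Q_c = 201000 W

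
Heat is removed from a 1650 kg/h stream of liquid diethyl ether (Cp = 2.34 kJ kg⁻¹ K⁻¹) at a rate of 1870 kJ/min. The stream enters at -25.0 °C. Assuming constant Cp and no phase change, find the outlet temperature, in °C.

T_out = -54.1 °C

Q = 1870 kJ/min = 112200 kJ/h
ΔT = Q/(ṁ·Cp) = 112200/(1650×2.34) = 29.06 K
T_out = -25.0 − 29.06 = -54.06 °C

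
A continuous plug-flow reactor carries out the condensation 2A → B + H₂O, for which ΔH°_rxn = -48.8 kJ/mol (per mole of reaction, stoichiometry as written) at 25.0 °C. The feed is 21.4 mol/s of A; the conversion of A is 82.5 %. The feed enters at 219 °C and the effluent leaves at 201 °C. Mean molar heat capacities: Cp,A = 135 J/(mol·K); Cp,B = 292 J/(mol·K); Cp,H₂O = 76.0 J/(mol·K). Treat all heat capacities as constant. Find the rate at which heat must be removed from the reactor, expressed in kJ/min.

Q_out = 19800 kJ/min

Extent of reaction ξ = 0.825 × 21.4 / 2 = 8.8275 mol/s
Reaction term: ξ·ΔH°_rxn = 8.8275 × -48.8 = -430.78 kJ/s
Sensible, feed 219→25 °C: -560.47 kJ/s
Outlet flows (mol/s): A 3.745, B 8.8275, H₂O 8.8275
Sensible, products 25→201 °C: 660.72 kJ/s
Q = ΔH = -330.53 kJ/s = -330.53 kW
Heat removed = 19832 kJ/min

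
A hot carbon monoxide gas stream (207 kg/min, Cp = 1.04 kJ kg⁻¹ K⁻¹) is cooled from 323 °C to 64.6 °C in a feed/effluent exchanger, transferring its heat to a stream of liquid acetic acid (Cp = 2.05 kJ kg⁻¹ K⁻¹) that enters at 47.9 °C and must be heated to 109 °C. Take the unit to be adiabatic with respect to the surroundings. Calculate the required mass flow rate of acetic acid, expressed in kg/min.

ṁ_c = 444 kg/min

Heat released by hot stream: Q = 207 × 1.04 × (323 − 64.6) = 55628 kJ/min
Energy balance on cold side (adiabatic exchanger): Q = ṁ_c·Cp_c·(T_c,out − T_c,in)
ṁ_c = 55628 / [2.05 × (109 − 47.9)] = 444.12 kg/min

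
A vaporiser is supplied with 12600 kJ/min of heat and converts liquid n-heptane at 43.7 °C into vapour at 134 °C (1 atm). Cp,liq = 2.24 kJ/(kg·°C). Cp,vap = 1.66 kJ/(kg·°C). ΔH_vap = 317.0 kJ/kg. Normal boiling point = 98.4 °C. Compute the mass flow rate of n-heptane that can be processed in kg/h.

ṁ = 1520 kg/h

Δh = 2.24×(98.4−43.7) + 317.0 + 1.66×(134−98.4) = 498.62 kJ/kg
Q = 12600 kJ/min = 210 kJ/s = 756000 kJ/h
ṁ = Q/Δh = 756000 / 498.62 = 1516.2 kg/h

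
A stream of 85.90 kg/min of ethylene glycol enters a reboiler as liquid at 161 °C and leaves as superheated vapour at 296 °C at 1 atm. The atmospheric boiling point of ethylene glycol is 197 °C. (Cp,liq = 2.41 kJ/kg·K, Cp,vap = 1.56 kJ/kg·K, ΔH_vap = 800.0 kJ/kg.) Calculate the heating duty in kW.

liquid 161→197 °C: 86.76 kJ/kg
vaporisation at 197 °C: 800 kJ/kg
vapour 197→296 °C: 154.44 kJ/kg
Δh = 86.76 + 800 + 154.44 = 1041.2 kJ/kg
Q = ṁ·Δh = 85.90 kg/min × 1041.2 kJ/kg = 89439 kJ/min
|Q| = 1490.7 kW

Q = 1490 kW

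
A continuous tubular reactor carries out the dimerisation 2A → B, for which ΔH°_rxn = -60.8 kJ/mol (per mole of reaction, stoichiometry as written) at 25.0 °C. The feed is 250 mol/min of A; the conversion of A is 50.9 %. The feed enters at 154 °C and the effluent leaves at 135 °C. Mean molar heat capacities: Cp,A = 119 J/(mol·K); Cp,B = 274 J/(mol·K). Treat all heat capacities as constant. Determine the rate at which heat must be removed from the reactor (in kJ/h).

Q_out = 251000 kJ/h

Extent of reaction ξ = 0.509 × 250 / 2 = 63.625 mol/min
Reaction term: ξ·ΔH°_rxn = 63.625 × -60.8 = -3868.4 kJ/min
Sensible, feed 154→25 °C: -3837.8 kJ/min
Outlet flows (mol/min): A 122.75, B 63.625
Sensible, products 25→135 °C: 3524.5 kJ/min
Q = ΔH = -4181.7 kJ/min = -69.695 kW
Heat removed = 250900 kJ/h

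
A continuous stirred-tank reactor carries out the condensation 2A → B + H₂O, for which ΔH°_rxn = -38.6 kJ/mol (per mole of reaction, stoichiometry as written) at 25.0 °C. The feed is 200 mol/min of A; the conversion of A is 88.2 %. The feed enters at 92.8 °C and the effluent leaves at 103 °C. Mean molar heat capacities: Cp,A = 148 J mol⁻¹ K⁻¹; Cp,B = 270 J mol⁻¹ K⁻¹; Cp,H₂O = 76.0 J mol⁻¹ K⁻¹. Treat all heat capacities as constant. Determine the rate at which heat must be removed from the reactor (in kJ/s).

Extent of reaction ξ = 0.882 × 200 / 2 = 88.2 mol/min
Reaction term: ξ·ΔH°_rxn = 88.2 × -38.6 = -3404.5 kJ/min
Sensible, feed 92.8→25 °C: -2006.9 kJ/min
Outlet flows (mol/min): A 23.6, B 88.2, H₂O 88.2
Sensible, products 25→103 °C: 2652.8 kJ/min
Q = ΔH = -2758.6 kJ/min = -45.977 kW
Heat removed = 45.977 kJ/s

Q_out = 46.0 kJ/s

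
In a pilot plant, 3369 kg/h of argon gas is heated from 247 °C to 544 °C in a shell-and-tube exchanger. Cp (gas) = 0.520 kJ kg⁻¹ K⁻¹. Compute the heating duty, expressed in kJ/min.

Q = ṁ·Cp·ΔT = 3369 × 0.520 × (544 − 247) = 520310 kJ/h
Converting: 520310 / 3600 s = 144.53 kW
Heating duty = 8671.8 kJ/min

Q = 8670 kJ/min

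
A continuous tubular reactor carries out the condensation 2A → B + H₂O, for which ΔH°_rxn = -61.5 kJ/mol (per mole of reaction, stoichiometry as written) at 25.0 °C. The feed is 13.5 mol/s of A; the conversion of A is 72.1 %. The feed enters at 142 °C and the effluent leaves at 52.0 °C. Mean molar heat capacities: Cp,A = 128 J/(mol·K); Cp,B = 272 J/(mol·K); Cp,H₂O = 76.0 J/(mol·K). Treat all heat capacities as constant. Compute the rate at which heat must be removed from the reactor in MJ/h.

Extent of reaction ξ = 0.721 × 13.5 / 2 = 4.8667 mol/s
Reaction term: ξ·ΔH°_rxn = 4.8667 × -61.5 = -299.31 kJ/s
Sensible, feed 142→25 °C: -202.18 kJ/s
Outlet flows (mol/s): A 3.7665, B 4.8667, H₂O 4.8667
Sensible, products 25→52.0 °C: 58.745 kJ/s
Q = ΔH = -442.74 kJ/s = -442.74 kW
Heat removed = 1593.9 MJ/h

Q_out = 1590 MJ/h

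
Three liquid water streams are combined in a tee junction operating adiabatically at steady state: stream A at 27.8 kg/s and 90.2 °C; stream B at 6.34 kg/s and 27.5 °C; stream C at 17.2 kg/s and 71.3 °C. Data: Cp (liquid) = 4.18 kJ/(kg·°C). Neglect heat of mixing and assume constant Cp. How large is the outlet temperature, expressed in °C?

T_out = 76.1 °C

Adiabatic, steady state ⇒ Σ ṁᵢCp,ᵢ(T_out − Tᵢ) = 0
Σ ṁᵢCp,ᵢTᵢ = 27.8×4.18×90.2 + 6.34×4.18×27.5 + 17.2×4.18×71.3 = 16337
Σ ṁᵢCp,ᵢ = 27.8×4.18 + 6.34×4.18 + 17.2×4.18 = 214.6
T_out = 16337 / 214.6 = 76.125 °C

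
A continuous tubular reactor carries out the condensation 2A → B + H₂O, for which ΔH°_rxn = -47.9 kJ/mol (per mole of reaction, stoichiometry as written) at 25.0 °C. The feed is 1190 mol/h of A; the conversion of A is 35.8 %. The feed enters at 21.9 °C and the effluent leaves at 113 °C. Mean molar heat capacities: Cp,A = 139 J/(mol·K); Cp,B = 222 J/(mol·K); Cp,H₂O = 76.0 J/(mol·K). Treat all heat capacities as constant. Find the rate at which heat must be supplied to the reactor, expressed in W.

Extent of reaction ξ = 0.358 × 1190 / 2 = 213.01 mol/h
Reaction term: ξ·ΔH°_rxn = 213.01 × -47.9 = -10203 kJ/h
Sensible, feed 21.9→25 °C: 512.77 kJ/h
Outlet flows (mol/h): A 763.98, B 213.01, H₂O 213.01
Sensible, products 25→113 °C: 14931 kJ/h
Q = ΔH = 5240.6 kJ/h = 1.4557 kW
Heat supplied = 1455.7 W

Q_in = 1460 W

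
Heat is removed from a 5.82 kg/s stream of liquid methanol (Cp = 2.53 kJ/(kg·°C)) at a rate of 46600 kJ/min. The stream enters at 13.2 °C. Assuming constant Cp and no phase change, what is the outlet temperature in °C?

Q = 46600 kJ/min = 776.67 kJ/s
ΔT = Q/(ṁ·Cp) = 776.67/(5.82×2.53) = 52.746 K
T_out = 13.2 − 52.746 = -39.546 °C

T_out = -39.5 °C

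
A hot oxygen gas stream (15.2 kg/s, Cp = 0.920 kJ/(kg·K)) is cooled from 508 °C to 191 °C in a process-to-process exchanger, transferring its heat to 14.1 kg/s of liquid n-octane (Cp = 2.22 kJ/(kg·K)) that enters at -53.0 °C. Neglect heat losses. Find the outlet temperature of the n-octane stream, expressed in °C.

T_c,out = 88.6 °C

Heat released by hot stream: Q = 15.2 × 0.920 × (508 − 191) = 4432.9 kJ/s
Energy balance on cold side (adiabatic exchanger): Q = ṁ_c·Cp_c·(T_c,out − T_c,in)
T_c,out = -53.0 + 4432.9/(14.1 × 2.22) = 88.618 °C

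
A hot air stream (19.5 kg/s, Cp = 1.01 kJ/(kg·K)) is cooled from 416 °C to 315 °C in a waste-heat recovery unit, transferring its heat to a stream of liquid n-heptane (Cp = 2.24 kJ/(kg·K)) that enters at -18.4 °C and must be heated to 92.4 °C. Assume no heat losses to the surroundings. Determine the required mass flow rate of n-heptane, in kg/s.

Heat released by hot stream: Q = 19.5 × 1.01 × (416 − 315) = 1989.2 kJ/s
Energy balance on cold side (adiabatic exchanger): Q = ṁ_c·Cp_c·(T_c,out − T_c,in)
ṁ_c = 1989.2 / [2.24 × (92.4 − -18.4)] = 8.0147 kg/s

ṁ_c = 8.01 kg/s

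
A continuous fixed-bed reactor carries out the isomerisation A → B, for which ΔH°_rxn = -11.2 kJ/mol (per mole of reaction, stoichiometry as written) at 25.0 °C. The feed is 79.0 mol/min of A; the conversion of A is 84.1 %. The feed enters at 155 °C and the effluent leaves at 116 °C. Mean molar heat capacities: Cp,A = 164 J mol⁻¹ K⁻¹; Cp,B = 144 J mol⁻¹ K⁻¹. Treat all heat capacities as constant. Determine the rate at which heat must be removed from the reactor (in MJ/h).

Q_out = 82.2 MJ/h

Extent of reaction ξ = 0.841 × 79.0 = 66.439 mol/min
Reaction term: ξ·ΔH°_rxn = 66.439 × -11.2 = -744.12 kJ/min
Sensible, feed 155→25 °C: -1684.3 kJ/min
Outlet flows (mol/min): A 12.561, B 66.439
Sensible, products 25→116 °C: 1058.1 kJ/min
Q = ΔH = -1370.3 kJ/min = -22.839 kW
Heat removed = 82.219 MJ/h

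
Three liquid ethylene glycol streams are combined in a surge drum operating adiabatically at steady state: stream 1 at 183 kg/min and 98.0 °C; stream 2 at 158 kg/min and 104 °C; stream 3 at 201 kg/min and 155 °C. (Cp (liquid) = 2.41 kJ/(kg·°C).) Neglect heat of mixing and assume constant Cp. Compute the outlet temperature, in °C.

Energy balance with Q = 0: Σ ṁᵢCp,ᵢ(T_out − Tᵢ) = 0
T_out = Σ ṁᵢCp,ᵢTᵢ / Σ ṁᵢCp,ᵢ
      = 157910 / 1306.2 = 120.89 °C

T_out = 121 °C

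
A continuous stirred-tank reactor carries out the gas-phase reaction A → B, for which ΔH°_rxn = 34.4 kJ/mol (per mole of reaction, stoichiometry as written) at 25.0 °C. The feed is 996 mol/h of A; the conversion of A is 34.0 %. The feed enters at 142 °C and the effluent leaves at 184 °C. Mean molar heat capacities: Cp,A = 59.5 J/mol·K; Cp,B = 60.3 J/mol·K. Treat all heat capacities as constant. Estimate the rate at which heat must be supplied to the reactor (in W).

Q_in = 3940 W

Extent of reaction ξ = 0.340 × 996 = 338.64 mol/h
Reaction term: ξ·ΔH°_rxn = 338.64 × 34.4 = 11649 kJ/h
Sensible, feed 142→25 °C: -6933.7 kJ/h
Outlet flows (mol/h): A 657.36, B 338.64
Sensible, products 25→184 °C: 9465.7 kJ/h
Q = ΔH = 14181 kJ/h = 3.9392 kW
Heat supplied = 3939.2 W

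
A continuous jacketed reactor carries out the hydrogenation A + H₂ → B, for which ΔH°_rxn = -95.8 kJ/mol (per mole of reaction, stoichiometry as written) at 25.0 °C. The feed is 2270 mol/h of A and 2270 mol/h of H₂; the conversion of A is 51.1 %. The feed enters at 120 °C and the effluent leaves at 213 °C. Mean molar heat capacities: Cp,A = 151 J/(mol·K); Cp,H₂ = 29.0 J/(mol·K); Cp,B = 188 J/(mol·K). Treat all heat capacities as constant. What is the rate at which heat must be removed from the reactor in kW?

Q_out = 19.8 kW

Extent of reaction ξ = 0.511 × 2270 = 1160 mol/h
Reaction term: ξ·ΔH°_rxn = 1160 × -95.8 = -111130 kJ/h
Sensible, feed 120→25 °C: -38817 kJ/h
Outlet flows (mol/h): A 1110, H₂ 1110, B 1160
Sensible, products 25→213 °C: 78561 kJ/h
Q = ΔH = -71381 kJ/h = -19.828 kW
Heat removed = 19.828 kW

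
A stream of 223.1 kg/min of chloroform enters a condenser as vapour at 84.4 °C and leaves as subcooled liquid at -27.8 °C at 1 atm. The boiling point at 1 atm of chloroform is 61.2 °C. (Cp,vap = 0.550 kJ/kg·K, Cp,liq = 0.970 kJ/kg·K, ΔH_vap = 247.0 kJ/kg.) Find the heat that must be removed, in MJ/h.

vapour 84.4→61.2 °C: -12.76 kJ/kg
condensation at 61.2 °C: -247 kJ/kg
liquid 61.2→-27.8 °C: -86.33 kJ/kg
Δh = -12.76 + -247 + -86.33 = -346.09 kJ/kg
Q = ṁ·Δh = 223.1 kg/min × -346.09 kJ/kg = -77213 kJ/min
|Q| = 1286.9 kW = 4632.8 MJ/h

Q_c = 4630 MJ/h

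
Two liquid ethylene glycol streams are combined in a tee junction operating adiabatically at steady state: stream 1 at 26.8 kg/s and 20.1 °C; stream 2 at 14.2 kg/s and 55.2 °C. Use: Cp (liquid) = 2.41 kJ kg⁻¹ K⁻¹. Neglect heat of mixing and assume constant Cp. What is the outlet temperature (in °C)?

Energy balance with Q = 0: Σ ṁᵢCp,ᵢ(T_out − Tᵢ) = 0
Σ ṁᵢCp,ᵢTᵢ = 26.8×2.41×20.1 + 14.2×2.41×55.2 = 3187.3
Σ ṁᵢCp,ᵢ = 26.8×2.41 + 14.2×2.41 = 98.81
T_out = 3187.3 / 98.81 = 32.257 °C

T_out = 32.3 °C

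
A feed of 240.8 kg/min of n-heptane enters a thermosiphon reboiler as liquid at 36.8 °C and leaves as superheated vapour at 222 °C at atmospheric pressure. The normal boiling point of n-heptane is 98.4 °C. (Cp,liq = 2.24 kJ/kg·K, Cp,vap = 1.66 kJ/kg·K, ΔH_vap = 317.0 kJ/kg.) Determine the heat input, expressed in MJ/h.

liquid 36.8→98.4 °C: 137.98 kJ/kg
vaporisation at 98.4 °C: 317 kJ/kg
vapour 98.4→222 °C: 205.18 kJ/kg
Δh = 137.98 + 317 + 205.18 = 660.16 kJ/kg
Q = ṁ·Δh = 240.8 kg/min × 660.16 kJ/kg = 158970 kJ/min
|Q| = 2649.4 kW = 9538 MJ/h

Q = 9540 MJ/h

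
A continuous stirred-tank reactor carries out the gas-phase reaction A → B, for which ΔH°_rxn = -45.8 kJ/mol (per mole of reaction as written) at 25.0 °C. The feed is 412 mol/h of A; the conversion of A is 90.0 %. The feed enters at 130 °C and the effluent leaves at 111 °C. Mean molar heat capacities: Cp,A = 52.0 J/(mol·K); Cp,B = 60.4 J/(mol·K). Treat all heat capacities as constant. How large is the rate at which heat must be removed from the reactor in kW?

Q_out = 4.76 kW

Extent of reaction ξ = 0.900 × 412 = 370.8 mol/h
Reaction term: ξ·ΔH°_rxn = 370.8 × -45.8 = -16983 kJ/h
Sensible, feed 130→25 °C: -2249.5 kJ/h
Outlet flows (mol/h): A 41.2, B 370.8
Sensible, products 25→111 °C: 2110.3 kJ/h
Q = ΔH = -17122 kJ/h = -4.7561 kW
Heat removed = 4.7561 kW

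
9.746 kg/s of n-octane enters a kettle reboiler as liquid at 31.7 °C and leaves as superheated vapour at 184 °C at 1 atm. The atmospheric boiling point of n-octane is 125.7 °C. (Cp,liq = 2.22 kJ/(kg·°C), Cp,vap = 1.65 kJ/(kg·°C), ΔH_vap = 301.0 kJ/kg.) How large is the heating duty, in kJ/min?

Q = 354000 kJ/min

liquid 31.7→125.7 °C: 208.68 kJ/kg
vaporisation at 125.7 °C: 301 kJ/kg
vapour 125.7→184 °C: 96.195 kJ/kg
Δh = 208.68 + 301 + 96.195 = 605.88 kJ/kg
Q = ṁ·Δh = 9.746 kg/s × 605.88 kJ/kg = 5904.9 kJ/s
|Q| = 5904.9 kW = 354290 kJ/min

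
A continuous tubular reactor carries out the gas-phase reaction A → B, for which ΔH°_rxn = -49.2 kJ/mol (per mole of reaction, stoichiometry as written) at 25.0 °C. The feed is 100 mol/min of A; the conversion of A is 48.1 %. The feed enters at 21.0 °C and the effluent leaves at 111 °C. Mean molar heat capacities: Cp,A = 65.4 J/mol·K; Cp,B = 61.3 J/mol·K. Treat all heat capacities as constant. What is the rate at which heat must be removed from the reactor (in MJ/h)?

Extent of reaction ξ = 0.481 × 100 = 48.1 mol/min
Reaction term: ξ·ΔH°_rxn = 48.1 × -49.2 = -2366.5 kJ/min
Sensible, feed 21.0→25 °C: 26.16 kJ/min
Outlet flows (mol/min): A 51.9, B 48.1
Sensible, products 25→111 °C: 545.48 kJ/min
Q = ΔH = -1794.9 kJ/min = -29.915 kW
Heat removed = 107.69 MJ/h

Q_out = 108 MJ/h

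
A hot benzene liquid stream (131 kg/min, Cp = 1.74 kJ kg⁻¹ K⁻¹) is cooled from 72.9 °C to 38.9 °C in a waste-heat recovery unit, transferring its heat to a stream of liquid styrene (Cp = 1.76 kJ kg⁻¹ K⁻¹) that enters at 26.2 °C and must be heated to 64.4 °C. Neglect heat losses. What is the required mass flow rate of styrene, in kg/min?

ṁ_c = 115 kg/min

Heat released by hot stream: Q = 131 × 1.74 × (72.9 − 38.9) = 7750 kJ/min
Energy balance on cold side (adiabatic exchanger): Q = ṁ_c·Cp_c·(T_c,out − T_c,in)
ṁ_c = 7750 / [1.76 × (64.4 − 26.2)] = 115.27 kg/min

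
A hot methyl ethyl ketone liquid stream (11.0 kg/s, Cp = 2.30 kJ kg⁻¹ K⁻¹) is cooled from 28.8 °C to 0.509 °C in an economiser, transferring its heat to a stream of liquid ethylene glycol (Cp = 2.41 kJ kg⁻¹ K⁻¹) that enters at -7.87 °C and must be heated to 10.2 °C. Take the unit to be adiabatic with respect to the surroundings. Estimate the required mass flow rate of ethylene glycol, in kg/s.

Heat released by hot stream: Q = 11.0 × 2.30 × (28.8 − 0.509) = 715.76 kJ/s
Energy balance on cold side (adiabatic exchanger): Q = ṁ_c·Cp_c·(T_c,out − T_c,in)
ṁ_c = 715.76 / [2.41 × (10.2 − -7.87)] = 16.436 kg/s

ṁ_c = 16.4 kg/s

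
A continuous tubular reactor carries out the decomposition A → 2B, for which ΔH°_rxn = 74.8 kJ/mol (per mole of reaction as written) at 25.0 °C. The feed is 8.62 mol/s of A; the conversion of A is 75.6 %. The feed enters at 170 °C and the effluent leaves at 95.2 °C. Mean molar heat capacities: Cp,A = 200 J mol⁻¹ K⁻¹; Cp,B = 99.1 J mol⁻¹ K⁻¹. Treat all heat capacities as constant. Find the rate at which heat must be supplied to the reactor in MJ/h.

Extent of reaction ξ = 0.756 × 8.62 = 6.5167 mol/s
Reaction term: ξ·ΔH°_rxn = 6.5167 × 74.8 = 487.45 kJ/s
Sensible, feed 170→25 °C: -249.98 kJ/s
Outlet flows (mol/s): A 2.1033, B 13.033
Sensible, products 25→95.2 °C: 120.2 kJ/s
Q = ΔH = 357.67 kJ/s = 357.67 kW
Heat supplied = 1287.6 MJ/h

Q_in = 1290 MJ/h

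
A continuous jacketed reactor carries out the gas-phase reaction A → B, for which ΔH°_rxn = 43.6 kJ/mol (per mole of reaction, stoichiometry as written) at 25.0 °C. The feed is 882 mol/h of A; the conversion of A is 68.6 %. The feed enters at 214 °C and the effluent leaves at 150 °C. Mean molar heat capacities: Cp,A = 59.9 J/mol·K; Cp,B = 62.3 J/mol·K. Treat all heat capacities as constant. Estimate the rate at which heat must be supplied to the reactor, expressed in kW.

Extent of reaction ξ = 0.686 × 882 = 605.05 mol/h
Reaction term: ξ·ΔH°_rxn = 605.05 × 43.6 = 26380 kJ/h
Sensible, feed 214→25 °C: -9985.2 kJ/h
Outlet flows (mol/h): A 276.95, B 605.05
Sensible, products 25→150 °C: 6785.5 kJ/h
Q = ΔH = 23181 kJ/h = 6.439 kW
Heat supplied = 6.439 kW

Q_in = 6.44 kW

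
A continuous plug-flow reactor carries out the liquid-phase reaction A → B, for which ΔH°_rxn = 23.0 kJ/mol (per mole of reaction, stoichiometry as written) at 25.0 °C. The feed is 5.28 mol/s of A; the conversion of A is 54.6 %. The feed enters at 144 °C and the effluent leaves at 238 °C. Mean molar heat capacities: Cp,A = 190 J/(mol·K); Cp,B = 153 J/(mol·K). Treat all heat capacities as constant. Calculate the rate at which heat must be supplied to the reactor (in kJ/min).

Q_in = 8270 kJ/min

Extent of reaction ξ = 0.546 × 5.28 = 2.8829 mol/s
Reaction term: ξ·ΔH°_rxn = 2.8829 × 23.0 = 66.306 kJ/s
Sensible, feed 144→25 °C: -119.38 kJ/s
Outlet flows (mol/s): A 2.3971, B 2.8829
Sensible, products 25→238 °C: 190.96 kJ/s
Q = ΔH = 137.89 kJ/s = 137.89 kW
Heat supplied = 8273.2 kJ/min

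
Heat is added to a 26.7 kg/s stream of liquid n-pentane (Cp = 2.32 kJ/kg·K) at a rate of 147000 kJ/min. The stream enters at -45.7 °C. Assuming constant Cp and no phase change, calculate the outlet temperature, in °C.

T_out = -6.15 °C

Q = 147000 kJ/min = 2450 kJ/s
ΔT = Q/(ṁ·Cp) = 2450/(26.7×2.32) = 39.552 K
T_out = -45.7 + 39.552 = -6.1481 °C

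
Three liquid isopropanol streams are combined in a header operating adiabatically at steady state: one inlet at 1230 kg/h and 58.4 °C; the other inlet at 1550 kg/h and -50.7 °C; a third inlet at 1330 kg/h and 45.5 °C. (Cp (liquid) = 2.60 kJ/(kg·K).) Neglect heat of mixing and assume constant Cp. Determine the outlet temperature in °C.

Adiabatic, steady state ⇒ Σ ṁᵢCp,ᵢ(T_out − Tᵢ) = 0
T_out = Σ ṁᵢCp,ᵢTᵢ / Σ ṁᵢCp,ᵢ
      = 139780 / 10686 = 13.081 °C

T_out = 13.1 °C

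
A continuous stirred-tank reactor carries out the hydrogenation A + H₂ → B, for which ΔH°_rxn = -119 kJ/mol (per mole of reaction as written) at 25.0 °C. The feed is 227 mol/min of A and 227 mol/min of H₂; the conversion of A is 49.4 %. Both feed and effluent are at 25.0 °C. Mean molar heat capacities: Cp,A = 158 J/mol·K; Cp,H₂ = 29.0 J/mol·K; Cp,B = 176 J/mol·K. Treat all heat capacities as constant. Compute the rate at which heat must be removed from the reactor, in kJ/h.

Q_out = 801000 kJ/h

Extent of reaction ξ = 0.494 × 227 = 112.14 mol/min
Reaction term: ξ·ΔH°_rxn = 112.14 × -119 = -13344 kJ/min
Q = ΔH = -13344 kJ/min = -222.41 kW
Heat removed = 800670 kJ/h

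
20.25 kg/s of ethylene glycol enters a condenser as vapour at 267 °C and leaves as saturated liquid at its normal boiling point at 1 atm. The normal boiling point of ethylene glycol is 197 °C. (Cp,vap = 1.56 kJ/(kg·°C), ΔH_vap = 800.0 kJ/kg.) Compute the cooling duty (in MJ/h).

vapour 267→197 °C: -109.2 kJ/kg
condensation at 197 °C: -800 kJ/kg
Δh = -109.2 + -800 = -909.2 kJ/kg
Q = ṁ·Δh = 20.25 kg/s × -909.2 kJ/kg = -18411 kJ/s
|Q| = 18411 kW = 66281 MJ/h

Q_c = 66300 MJ/h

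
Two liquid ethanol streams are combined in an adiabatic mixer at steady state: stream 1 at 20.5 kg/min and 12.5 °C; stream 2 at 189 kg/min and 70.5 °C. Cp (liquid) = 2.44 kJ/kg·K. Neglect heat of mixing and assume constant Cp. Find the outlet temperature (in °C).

Adiabatic, steady state ⇒ Σ ṁᵢCp,ᵢ(T_out − Tᵢ) = 0
Σ ṁᵢCp,ᵢTᵢ = 20.5×2.44×12.5 + 189×2.44×70.5 = 33137
Σ ṁᵢCp,ᵢ = 20.5×2.44 + 189×2.44 = 511.18
T_out = 33137 / 511.18 = 64.825 °C

T_out = 64.8 °C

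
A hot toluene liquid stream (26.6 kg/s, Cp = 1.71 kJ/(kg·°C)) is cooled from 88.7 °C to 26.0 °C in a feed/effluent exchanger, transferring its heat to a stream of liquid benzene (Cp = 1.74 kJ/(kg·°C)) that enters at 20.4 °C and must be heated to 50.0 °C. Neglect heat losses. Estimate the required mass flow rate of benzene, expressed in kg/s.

ṁ_c = 55.4 kg/s

Heat released by hot stream: Q = 26.6 × 1.71 × (88.7 − 26.0) = 2852 kJ/s
Energy balance on cold side (adiabatic exchanger): Q = ṁ_c·Cp_c·(T_c,out − T_c,in)
ṁ_c = 2852 / [1.74 × (50.0 − 20.4)] = 55.374 kg/s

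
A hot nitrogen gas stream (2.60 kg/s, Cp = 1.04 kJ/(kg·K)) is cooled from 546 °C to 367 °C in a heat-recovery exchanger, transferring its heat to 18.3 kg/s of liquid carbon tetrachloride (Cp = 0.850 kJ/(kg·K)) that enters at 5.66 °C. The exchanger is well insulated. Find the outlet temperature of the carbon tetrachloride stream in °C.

T_c,out = 36.8 °C

Heat released by hot stream: Q = 2.60 × 1.04 × (546 − 367) = 484.02 kJ/s
Energy balance on cold side (adiabatic exchanger): Q = ṁ_c·Cp_c·(T_c,out − T_c,in)
T_c,out = 5.66 + 484.02/(18.3 × 0.850) = 36.776 °C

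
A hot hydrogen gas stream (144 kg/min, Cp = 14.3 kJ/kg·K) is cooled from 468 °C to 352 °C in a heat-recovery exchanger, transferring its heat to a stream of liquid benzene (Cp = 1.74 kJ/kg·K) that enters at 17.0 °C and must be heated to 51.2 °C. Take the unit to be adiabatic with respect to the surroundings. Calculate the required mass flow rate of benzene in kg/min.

ṁ_c = 4010 kg/min

Heat released by hot stream: Q = 144 × 14.3 × (468 − 352) = 238870 kJ/min
Energy balance on cold side (adiabatic exchanger): Q = ṁ_c·Cp_c·(T_c,out − T_c,in)
ṁ_c = 238870 / [1.74 × (51.2 − 17.0)] = 4014 kg/min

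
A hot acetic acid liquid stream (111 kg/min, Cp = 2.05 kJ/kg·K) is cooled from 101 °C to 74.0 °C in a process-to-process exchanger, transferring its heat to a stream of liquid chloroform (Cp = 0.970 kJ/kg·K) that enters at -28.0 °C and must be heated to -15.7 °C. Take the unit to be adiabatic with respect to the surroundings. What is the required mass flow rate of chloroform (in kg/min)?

ṁ_c = 515 kg/min

Heat released by hot stream: Q = 111 × 2.05 × (101 − 74.0) = 6143.8 kJ/min
Energy balance on cold side (adiabatic exchanger): Q = ṁ_c·Cp_c·(T_c,out − T_c,in)
ṁ_c = 6143.8 / [0.970 × (-15.7 − -28.0)] = 514.95 kg/min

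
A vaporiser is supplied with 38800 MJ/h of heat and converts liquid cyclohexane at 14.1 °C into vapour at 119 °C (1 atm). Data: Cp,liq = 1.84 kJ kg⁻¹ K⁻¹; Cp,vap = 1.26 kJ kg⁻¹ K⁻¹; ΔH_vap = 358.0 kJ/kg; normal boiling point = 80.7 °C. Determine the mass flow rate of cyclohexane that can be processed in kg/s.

Δh = 1.84×(80.7−14.1) + 358.0 + 1.26×(119−80.7) = 528.8 kJ/kg
Q = 38800 MJ/h = 10778 kJ/s = 10778 kJ/s
ṁ = Q/Δh = 10778 / 528.8 = 20.381 kg/s

ṁ = 20.4 kg/s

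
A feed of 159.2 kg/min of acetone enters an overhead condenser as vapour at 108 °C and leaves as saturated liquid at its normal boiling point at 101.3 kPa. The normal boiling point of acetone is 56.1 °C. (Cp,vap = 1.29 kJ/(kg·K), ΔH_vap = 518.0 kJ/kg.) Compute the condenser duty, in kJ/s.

Q_c = 1550 kJ/s

vapour 108→56.1 °C: -66.951 kJ/kg
condensation at 56.1 °C: -518 kJ/kg
Δh = -66.951 + -518 = -584.95 kJ/kg
Q = ṁ·Δh = 159.2 kg/min × -584.95 kJ/kg = -93124 kJ/min
|Q| = 1552.1 kW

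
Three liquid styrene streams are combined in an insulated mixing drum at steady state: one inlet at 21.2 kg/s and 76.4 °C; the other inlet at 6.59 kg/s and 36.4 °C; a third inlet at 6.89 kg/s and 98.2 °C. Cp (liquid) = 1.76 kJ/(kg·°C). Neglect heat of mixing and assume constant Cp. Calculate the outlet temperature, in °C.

T_out = 73.1 °C

Adiabatic, steady state ⇒ Σ ṁᵢCp,ᵢ(T_out − Tᵢ) = 0
T_out = Σ ṁᵢCp,ᵢTᵢ / Σ ṁᵢCp,ᵢ
      = 4463.6 / 61.037 = 73.13 °C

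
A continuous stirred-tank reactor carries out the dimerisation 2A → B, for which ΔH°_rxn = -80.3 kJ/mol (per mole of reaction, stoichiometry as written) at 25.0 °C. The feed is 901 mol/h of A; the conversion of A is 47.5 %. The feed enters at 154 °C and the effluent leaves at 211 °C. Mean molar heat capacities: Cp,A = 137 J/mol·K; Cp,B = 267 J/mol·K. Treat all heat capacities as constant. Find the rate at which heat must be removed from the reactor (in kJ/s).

Q_out = 2.90 kJ/s

Extent of reaction ξ = 0.475 × 901 / 2 = 213.99 mol/h
Reaction term: ξ·ΔH°_rxn = 213.99 × -80.3 = -17183 kJ/h
Sensible, feed 154→25 °C: -15923 kJ/h
Outlet flows (mol/h): A 473.03, B 213.99
Sensible, products 25→211 °C: 22681 kJ/h
Q = ΔH = -10426 kJ/h = -2.8961 kW
Heat removed = 2.8961 kJ/s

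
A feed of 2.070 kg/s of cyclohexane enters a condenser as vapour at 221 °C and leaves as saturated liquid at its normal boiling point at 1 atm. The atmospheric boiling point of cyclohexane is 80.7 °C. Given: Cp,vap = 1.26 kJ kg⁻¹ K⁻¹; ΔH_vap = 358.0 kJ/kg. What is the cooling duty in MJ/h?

Q_c = 3990 MJ/h

vapour 221→80.7 °C: -176.78 kJ/kg
condensation at 80.7 °C: -358 kJ/kg
Δh = -176.78 + -358 = -534.78 kJ/kg
Q = ṁ·Δh = 2.070 kg/s × -534.78 kJ/kg = -1107 kJ/s
|Q| = 1107 kW = 3985.2 MJ/h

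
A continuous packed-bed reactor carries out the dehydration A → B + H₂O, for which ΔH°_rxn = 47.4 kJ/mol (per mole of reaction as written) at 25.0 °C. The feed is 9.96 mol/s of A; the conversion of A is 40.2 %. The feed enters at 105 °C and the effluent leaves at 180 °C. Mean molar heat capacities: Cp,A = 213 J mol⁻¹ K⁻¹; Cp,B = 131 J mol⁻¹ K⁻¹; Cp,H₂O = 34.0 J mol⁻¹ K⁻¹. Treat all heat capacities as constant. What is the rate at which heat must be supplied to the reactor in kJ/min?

Q_in = 19100 kJ/min

Extent of reaction ξ = 0.402 × 9.96 = 4.0039 mol/s
Reaction term: ξ·ΔH°_rxn = 4.0039 × 47.4 = 189.79 kJ/s
Sensible, feed 105→25 °C: -169.72 kJ/s
Outlet flows (mol/s): A 5.9561, B 4.0039, H₂O 4.0039
Sensible, products 25→180 °C: 299.04 kJ/s
Q = ΔH = 319.11 kJ/s = 319.11 kW
Heat supplied = 19146 kJ/min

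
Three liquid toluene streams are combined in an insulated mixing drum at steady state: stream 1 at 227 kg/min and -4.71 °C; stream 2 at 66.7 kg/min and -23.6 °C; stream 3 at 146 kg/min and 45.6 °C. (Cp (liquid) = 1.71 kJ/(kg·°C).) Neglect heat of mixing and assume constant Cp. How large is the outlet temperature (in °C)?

Adiabatic, steady state ⇒ Σ ṁᵢCp,ᵢ(T_out − Tᵢ) = 0
T_out = Σ ṁᵢCp,ᵢTᵢ / Σ ṁᵢCp,ᵢ
      = 6864.5 / 751.89 = 9.1297 °C

T_out = 9.13 °C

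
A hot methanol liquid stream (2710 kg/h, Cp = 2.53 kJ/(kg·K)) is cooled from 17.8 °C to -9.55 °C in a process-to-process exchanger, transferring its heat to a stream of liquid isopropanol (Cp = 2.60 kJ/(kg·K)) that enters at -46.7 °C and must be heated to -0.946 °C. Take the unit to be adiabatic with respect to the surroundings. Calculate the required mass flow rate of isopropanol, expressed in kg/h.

ṁ_c = 1580 kg/h

Heat released by hot stream: Q = 2710 × 2.53 × (17.8 − -9.55) = 187520 kJ/h
Energy balance on cold side (adiabatic exchanger): Q = ṁ_c·Cp_c·(T_c,out − T_c,in)
ṁ_c = 187520 / [2.60 × (-0.946 − -46.7)] = 1576.3 kg/h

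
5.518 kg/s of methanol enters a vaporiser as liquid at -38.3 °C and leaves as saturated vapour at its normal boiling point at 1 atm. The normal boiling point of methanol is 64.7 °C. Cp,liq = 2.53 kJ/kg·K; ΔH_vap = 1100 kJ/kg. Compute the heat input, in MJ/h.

Q = 27000 MJ/h

liquid -38.3→64.7 °C: 260.59 kJ/kg
vaporisation at 64.7 °C: 1100 kJ/kg
Δh = 260.59 + 1100 = 1360.6 kJ/kg
Q = ṁ·Δh = 5.518 kg/s × 1360.6 kJ/kg = 7507.7 kJ/s
|Q| = 7507.7 kW = 27028 MJ/h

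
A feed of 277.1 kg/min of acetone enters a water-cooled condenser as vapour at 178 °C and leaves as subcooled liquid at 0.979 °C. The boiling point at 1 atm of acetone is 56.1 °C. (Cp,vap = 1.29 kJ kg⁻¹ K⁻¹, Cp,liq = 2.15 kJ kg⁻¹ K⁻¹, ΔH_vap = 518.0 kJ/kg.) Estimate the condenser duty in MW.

Q_c = 3.67 MW

vapour 178→56.1 °C: -157.25 kJ/kg
condensation at 56.1 °C: -518 kJ/kg
liquid 56.1→0.979 °C: -118.51 kJ/kg
Δh = -157.25 + -518 + -118.51 = -793.76 kJ/kg
Q = ṁ·Δh = 277.1 kg/min × -793.76 kJ/kg = -219950 kJ/min
|Q| = 3665.9 kW = 3.6659 MW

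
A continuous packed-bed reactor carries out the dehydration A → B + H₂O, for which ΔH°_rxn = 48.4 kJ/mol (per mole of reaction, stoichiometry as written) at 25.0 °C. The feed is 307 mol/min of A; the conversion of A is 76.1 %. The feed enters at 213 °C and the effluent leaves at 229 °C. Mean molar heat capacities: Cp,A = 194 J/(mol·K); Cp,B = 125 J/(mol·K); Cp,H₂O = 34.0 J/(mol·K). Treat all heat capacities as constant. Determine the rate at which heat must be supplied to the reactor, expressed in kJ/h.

Q_in = 636000 kJ/h

Extent of reaction ξ = 0.761 × 307 = 233.63 mol/min
Reaction term: ξ·ΔH°_rxn = 233.63 × 48.4 = 11308 kJ/min
Sensible, feed 213→25 °C: -11197 kJ/min
Outlet flows (mol/min): A 73.373, B 233.63, H₂O 233.63
Sensible, products 25→229 °C: 10482 kJ/min
Q = ΔH = 10592 kJ/min = 176.54 kW
Heat supplied = 635540 kJ/h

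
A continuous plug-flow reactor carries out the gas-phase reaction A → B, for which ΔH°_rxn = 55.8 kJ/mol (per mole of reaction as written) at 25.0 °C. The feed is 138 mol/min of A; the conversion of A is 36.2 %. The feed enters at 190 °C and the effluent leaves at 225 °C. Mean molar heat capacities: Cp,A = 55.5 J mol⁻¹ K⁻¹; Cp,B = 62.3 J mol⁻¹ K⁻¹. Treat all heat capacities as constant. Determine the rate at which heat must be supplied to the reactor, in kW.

Extent of reaction ξ = 0.362 × 138 = 49.956 mol/min
Reaction term: ξ·ΔH°_rxn = 49.956 × 55.8 = 2787.5 kJ/min
Sensible, feed 190→25 °C: -1263.7 kJ/min
Outlet flows (mol/min): A 88.044, B 49.956
Sensible, products 25→225 °C: 1599.7 kJ/min
Q = ΔH = 3123.5 kJ/min = 52.059 kW
Heat supplied = 52.059 kW

Q_in = 52.1 kW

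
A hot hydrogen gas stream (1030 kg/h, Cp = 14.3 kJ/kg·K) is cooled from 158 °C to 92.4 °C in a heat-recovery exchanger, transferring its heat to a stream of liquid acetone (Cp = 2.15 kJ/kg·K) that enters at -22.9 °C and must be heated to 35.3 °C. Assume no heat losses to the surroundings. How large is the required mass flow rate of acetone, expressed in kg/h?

ṁ_c = 7720 kg/h

Heat released by hot stream: Q = 1030 × 14.3 × (158 − 92.4) = 966220 kJ/h
Energy balance on cold side (adiabatic exchanger): Q = ṁ_c·Cp_c·(T_c,out − T_c,in)
ṁ_c = 966220 / [2.15 × (35.3 − -22.9)] = 7721.7 kg/h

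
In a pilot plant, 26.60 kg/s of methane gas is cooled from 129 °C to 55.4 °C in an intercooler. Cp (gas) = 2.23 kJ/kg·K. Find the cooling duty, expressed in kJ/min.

Q = ṁ·Cp·ΔT = 26.60 × 2.23 × (55.4 − 129) = -4365.8 kJ/s
Cooling duty = 261950 kJ/min

Q_c = 262000 kJ/min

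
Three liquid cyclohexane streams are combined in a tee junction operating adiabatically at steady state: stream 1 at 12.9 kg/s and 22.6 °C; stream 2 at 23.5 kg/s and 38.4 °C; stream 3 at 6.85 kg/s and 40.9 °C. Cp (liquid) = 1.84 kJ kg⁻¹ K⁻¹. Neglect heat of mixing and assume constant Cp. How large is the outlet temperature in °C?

Energy balance with Q = 0: Σ ṁᵢCp,ᵢ(T_out − Tᵢ) = 0
T_out = Σ ṁᵢCp,ᵢTᵢ / Σ ṁᵢCp,ᵢ
      = 2712.4 / 79.58 = 34.083 °C

T_out = 34.1 °C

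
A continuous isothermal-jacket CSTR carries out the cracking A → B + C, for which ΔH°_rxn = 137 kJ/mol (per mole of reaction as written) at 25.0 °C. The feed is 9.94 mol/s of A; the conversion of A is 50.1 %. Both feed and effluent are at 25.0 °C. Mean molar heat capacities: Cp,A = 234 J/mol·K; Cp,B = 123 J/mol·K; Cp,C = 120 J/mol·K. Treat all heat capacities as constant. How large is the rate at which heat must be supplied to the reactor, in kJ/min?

Extent of reaction ξ = 0.501 × 9.94 = 4.9799 mol/s
Reaction term: ξ·ΔH°_rxn = 4.9799 × 137 = 682.25 kJ/s
Q = ΔH = 682.25 kJ/s = 682.25 kW
Heat supplied = 40935 kJ/min

Q_in = 40900 kJ/min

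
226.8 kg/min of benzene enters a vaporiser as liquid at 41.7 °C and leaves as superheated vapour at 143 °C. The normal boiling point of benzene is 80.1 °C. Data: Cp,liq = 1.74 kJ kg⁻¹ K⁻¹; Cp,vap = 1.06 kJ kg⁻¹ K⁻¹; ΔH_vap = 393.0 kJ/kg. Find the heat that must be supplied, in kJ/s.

liquid 41.7→80.1 °C: 66.816 kJ/kg
vaporisation at 80.1 °C: 393 kJ/kg
vapour 80.1→143 °C: 66.674 kJ/kg
Δh = 66.816 + 393 + 66.674 = 526.49 kJ/kg
Q = ṁ·Δh = 226.8 kg/min × 526.49 kJ/kg = 119410 kJ/min
|Q| = 1990.1 kW

Q = 1990 kJ/s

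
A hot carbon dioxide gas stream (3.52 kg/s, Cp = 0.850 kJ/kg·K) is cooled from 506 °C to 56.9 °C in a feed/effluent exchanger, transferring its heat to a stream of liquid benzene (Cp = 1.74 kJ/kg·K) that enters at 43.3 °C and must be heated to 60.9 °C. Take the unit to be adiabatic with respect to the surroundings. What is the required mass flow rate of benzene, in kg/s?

ṁ_c = 43.9 kg/s

Heat released by hot stream: Q = 3.52 × 0.850 × (506 − 56.9) = 1343.7 kJ/s
Energy balance on cold side (adiabatic exchanger): Q = ṁ_c·Cp_c·(T_c,out − T_c,in)
ṁ_c = 1343.7 / [1.74 × (60.9 − 43.3)] = 43.878 kg/s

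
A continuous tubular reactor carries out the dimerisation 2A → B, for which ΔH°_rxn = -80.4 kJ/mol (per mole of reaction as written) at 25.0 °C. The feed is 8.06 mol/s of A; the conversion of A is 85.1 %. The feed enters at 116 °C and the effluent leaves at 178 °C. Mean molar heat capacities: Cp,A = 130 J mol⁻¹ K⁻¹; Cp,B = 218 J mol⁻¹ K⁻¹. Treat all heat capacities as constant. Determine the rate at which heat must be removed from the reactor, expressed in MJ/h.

Q_out = 838 MJ/h

Extent of reaction ξ = 0.851 × 8.06 / 2 = 3.4295 mol/s
Reaction term: ξ·ΔH°_rxn = 3.4295 × -80.4 = -275.73 kJ/s
Sensible, feed 116→25 °C: -95.35 kJ/s
Outlet flows (mol/s): A 1.2009, B 3.4295
Sensible, products 25→178 °C: 138.28 kJ/s
Q = ΔH = -232.81 kJ/s = -232.81 kW
Heat removed = 838.11 MJ/h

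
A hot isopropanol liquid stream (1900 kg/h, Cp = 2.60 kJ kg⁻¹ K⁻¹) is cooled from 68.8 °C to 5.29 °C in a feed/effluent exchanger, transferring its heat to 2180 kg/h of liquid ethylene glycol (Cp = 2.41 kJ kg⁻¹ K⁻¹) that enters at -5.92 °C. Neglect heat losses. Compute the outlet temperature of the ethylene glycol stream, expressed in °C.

Heat released by hot stream: Q = 1900 × 2.60 × (68.8 − 5.29) = 313740 kJ/h
Energy balance on cold side (adiabatic exchanger): Q = ṁ_c·Cp_c·(T_c,out − T_c,in)
T_c,out = -5.92 + 313740/(2180 × 2.41) = 53.797 °C

T_c,out = 53.8 °C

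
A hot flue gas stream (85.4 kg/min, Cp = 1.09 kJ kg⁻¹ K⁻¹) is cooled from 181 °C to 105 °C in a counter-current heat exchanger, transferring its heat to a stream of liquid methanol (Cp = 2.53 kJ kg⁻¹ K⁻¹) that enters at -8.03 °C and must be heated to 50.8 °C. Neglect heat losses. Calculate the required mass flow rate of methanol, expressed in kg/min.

ṁ_c = 47.5 kg/min

Heat released by hot stream: Q = 85.4 × 1.09 × (181 − 105) = 7074.5 kJ/min
Energy balance on cold side (adiabatic exchanger): Q = ṁ_c·Cp_c·(T_c,out − T_c,in)
ṁ_c = 7074.5 / [2.53 × (50.8 − -8.03)] = 47.531 kg/min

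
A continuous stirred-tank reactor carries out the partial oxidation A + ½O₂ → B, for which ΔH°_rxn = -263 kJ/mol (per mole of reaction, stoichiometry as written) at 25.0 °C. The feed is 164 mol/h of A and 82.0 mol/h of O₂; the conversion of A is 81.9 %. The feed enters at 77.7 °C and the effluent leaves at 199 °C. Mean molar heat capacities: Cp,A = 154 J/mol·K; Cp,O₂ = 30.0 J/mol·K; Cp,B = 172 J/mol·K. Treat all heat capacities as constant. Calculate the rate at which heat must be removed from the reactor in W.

Extent of reaction ξ = 0.819 × 164 = 134.32 mol/h
Reaction term: ξ·ΔH°_rxn = 134.32 × -263 = -35325 kJ/h
Sensible, feed 77.7→25 °C: -1460.6 kJ/h
Outlet flows (mol/h): A 29.684, O₂ 14.842, B 134.32
Sensible, products 25→199 °C: 4892.7 kJ/h
Q = ΔH = -31893 kJ/h = -8.8592 kW
Heat removed = 8859.2 W

Q_out = 8860 W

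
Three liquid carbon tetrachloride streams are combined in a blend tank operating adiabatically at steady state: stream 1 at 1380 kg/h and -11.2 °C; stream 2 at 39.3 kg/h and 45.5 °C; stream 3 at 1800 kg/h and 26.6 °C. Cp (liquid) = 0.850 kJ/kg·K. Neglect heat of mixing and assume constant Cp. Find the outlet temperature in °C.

T_out = 10.6 °C

No heat crosses the boundary, so H_out = H_in.
T_out = Σ ṁᵢCp,ᵢTᵢ / Σ ṁᵢCp,ᵢ
      = 29080 / 2736.4 = 10.627 °C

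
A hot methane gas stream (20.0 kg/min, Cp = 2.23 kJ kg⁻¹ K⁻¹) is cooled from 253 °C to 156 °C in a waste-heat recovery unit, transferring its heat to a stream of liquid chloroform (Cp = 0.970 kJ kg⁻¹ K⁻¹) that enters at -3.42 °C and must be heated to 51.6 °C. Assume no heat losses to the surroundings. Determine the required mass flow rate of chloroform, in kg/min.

ṁ_c = 81.1 kg/min

Heat released by hot stream: Q = 20.0 × 2.23 × (253 − 156) = 4326.2 kJ/min
Energy balance on cold side (adiabatic exchanger): Q = ṁ_c·Cp_c·(T_c,out − T_c,in)
ṁ_c = 4326.2 / [0.970 × (51.6 − -3.42)] = 81.061 kg/min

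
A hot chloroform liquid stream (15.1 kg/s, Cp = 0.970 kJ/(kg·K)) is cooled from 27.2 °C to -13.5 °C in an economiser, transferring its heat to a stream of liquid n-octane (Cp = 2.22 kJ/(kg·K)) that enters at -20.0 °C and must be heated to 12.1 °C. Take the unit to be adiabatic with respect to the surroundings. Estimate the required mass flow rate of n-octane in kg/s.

ṁ_c = 8.37 kg/s

Heat released by hot stream: Q = 15.1 × 0.970 × (27.2 − -13.5) = 596.13 kJ/s
Energy balance on cold side (adiabatic exchanger): Q = ṁ_c·Cp_c·(T_c,out − T_c,in)
ṁ_c = 596.13 / [2.22 × (12.1 − -20.0)] = 8.3654 kg/s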